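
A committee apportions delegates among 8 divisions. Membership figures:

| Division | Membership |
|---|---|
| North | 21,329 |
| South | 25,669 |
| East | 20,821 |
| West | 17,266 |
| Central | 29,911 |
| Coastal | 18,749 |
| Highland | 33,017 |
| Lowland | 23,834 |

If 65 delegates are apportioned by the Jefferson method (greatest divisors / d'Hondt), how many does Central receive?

Standard divisor 190596/65 ≈ 2932.246; standard quotas: North 7.274, South 8.754, East 7.101, West 5.888, Central 10.201, Coastal 6.394, Highland 11.260, Lowland 8.128.
Rounding down gives 7, 8, 7, 5, 10, 6, 11, 8 = 62 seats, so the divisor must be adjusted.
With modified divisor 2740: modified quotas North 7.784, South 9.368, East 7.599, West 6.301, Central 10.916, Coastal 6.843, Highland 12.050, Lowland 8.699.
Rounding down: North 7, South 9, East 7, West 6, Central 10, Coastal 6, Highland 12, Lowland 8 (total 65).
Central receives 10.

10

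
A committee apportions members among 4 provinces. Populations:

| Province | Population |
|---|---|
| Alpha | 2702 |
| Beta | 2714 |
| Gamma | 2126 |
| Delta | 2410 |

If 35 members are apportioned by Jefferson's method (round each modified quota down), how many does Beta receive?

10

Standard divisor 9952/35 ≈ 284.343; standard quotas: Alpha 9.503, Beta 9.545, Gamma 7.477, Delta 8.476.
Rounding down gives 9, 9, 7, 8 = 33 seats, so the divisor must be adjusted.
With modified divisor 269: modified quotas Alpha 10.045, Beta 10.089, Gamma 7.903, Delta 8.959.
Rounding down: Alpha 10, Beta 10, Gamma 7, Delta 8 (total 35).
Beta receives 10.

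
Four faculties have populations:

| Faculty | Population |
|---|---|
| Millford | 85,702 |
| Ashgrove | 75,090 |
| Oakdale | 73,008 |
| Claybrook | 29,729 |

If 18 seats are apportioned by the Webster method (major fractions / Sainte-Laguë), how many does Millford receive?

6

Standard divisor 263529/18 ≈ 14640.5; standard quotas: Millford 5.854, Ashgrove 5.129, Oakdale 4.987, Claybrook 2.031.
Rounding to the nearest integer gives Millford 6, Ashgrove 5, Oakdale 5, Claybrook 2 — total 18, matching the house size, so no adjustment is needed.
Millford receives 6.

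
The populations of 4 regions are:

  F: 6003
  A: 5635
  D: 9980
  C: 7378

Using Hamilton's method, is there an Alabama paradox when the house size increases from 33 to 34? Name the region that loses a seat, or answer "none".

At 33 seats: F 7, A 7, D 11, C 8.
At 34 seats: F 7, A 6, D 12, C 9.
A drops from 7 to 6.

A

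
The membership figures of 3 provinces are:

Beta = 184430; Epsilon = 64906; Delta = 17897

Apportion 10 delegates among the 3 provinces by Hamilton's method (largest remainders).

Beta 7, Epsilon 2, Delta 1

Total 267233; standard divisor 267233/10 ≈ 26723.3.
Standard quotas: Beta 6.9015, Epsilon 2.4288, Delta 0.6697.
Lower quotas: Beta 6, Epsilon 2, Delta 0 (sum 8, leaving 2 seats).
Remainders in descending order: Beta 0.9015, Delta 0.6697, Epsilon 0.4288.
Largest remainders: Beta, Delta receive the extra seats.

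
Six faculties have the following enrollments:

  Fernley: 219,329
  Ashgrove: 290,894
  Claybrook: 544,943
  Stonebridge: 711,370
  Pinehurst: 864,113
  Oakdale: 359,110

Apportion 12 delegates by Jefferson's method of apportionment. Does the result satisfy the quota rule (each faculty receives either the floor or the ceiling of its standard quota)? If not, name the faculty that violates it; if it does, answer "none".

none

Standard quotas: Fernley 0.880, Ashgrove 1.168, Claybrook 2.187, Stonebridge 2.855, Pinehurst 3.468, Oakdale 1.441.
Jefferson allocation: Fernley 1, Ashgrove 1, Claybrook 2, Stonebridge 3, Pinehurst 4, Oakdale 1.
Every allocation lies between the lower and upper quota.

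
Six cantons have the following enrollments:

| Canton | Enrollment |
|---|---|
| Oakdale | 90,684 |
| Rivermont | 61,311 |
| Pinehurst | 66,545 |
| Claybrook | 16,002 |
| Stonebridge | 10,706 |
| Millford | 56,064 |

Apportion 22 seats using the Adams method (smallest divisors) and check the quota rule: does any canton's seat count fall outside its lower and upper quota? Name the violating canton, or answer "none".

none

Standard quotas: Oakdale 6.621, Rivermont 4.477, Pinehurst 4.859, Claybrook 1.168, Stonebridge 0.782, Millford 4.093.
Adams allocation: Oakdale 6, Rivermont 4, Pinehurst 5, Claybrook 2, Stonebridge 1, Millford 4.
Every allocation lies between the lower and upper quota.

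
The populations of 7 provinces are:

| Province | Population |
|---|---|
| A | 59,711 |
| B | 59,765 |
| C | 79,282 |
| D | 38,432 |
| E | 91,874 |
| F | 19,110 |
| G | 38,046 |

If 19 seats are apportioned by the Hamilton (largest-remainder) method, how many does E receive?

4

Standard divisor: 386220 ÷ 19 ≈ 20327.368.
Standard quotas: A 2.9375, B 2.9401, C 3.9003, D 1.8907, E 4.5197, F 0.9401, G 1.8717.
Lower quotas: A 2, B 2, C 3, D 1, E 4, F 0, G 1 (sum 13, leaving 6 seats).
Remainders in descending order: B 0.9401, F 0.9401, A 0.9375, C 0.9003, D 0.8907, G 0.8717, E 0.5197.
Largest remainders: B, F, A, C, D, G receive the extra seats.
E receives 4.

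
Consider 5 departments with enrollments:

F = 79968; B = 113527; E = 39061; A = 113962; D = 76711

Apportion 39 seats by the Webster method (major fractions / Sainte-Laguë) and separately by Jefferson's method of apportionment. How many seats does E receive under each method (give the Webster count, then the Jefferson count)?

Webster: F 7, B 10, E 4, A 11, D 7.
Jefferson: F 7, B 11, E 3, A 11, D 7.
E gets 4 under Webster and 3 under Jefferson.

4 and 3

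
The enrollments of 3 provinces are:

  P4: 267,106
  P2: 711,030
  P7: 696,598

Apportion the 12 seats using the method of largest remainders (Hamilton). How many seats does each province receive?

Total 1674734; standard divisor 1674734/12 ≈ 139561.167.
Standard quotas: P4 1.9139, P2 5.0948, P7 4.9913.
Lower quotas: P4 1, P2 5, P7 4 (sum 10, leaving 2 seats).
Remainders in descending order: P7 0.9913, P4 0.9139, P2 0.0948.
Largest remainders: P7, P4 receive the extra seats.

P4 2; P2 5; P7 5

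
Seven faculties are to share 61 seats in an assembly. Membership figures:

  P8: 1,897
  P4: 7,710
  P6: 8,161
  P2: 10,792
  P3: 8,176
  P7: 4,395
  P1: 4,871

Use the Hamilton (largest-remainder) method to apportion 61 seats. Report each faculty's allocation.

P8=3, P4=10, P6=11, P2=14, P3=11, P7=6, P1=6

Total 46002; standard divisor 46002/61 ≈ 754.131.
Standard quotas: P8 2.5155, P4 10.2237, P6 10.8217, P2 14.3105, P3 10.8416, P7 5.8279, P1 6.4591.
Lower quotas: P8 2, P4 10, P6 10, P2 14, P3 10, P7 5, P1 6 (sum 57, leaving 4 seats).
Remainders in descending order: P3 0.8416, P7 0.8279, P6 0.8217, P8 0.5155, P1 0.4591, P2 0.3105, P4 0.2237.
The surplus seats go to P3, P7, P6, P8.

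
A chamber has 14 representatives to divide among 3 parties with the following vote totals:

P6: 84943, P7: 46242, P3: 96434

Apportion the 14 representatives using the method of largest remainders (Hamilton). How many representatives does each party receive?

Total 227619; standard divisor 227619/14 ≈ 16258.5.
Standard quotas: P6 5.2245, P7 2.8442, P3 5.9313.
Lower quotas: P6 5, P7 2, P3 5 (sum 12, leaving 2 seats).
Remainders in descending order: P3 0.9313, P7 0.8442, P6 0.2245.
Largest remainders: P3, P7 receive the extra seats.

P6 5; P7 3; P3 6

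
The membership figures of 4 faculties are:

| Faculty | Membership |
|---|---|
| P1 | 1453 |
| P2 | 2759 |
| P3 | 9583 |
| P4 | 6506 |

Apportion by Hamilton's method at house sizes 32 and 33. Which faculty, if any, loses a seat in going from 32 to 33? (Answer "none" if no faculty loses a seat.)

P2

At 32 seats: P1 2, P2 5, P3 15, P4 10.
At 33 seats: P1 2, P2 4, P3 16, P4 11.
P2 drops from 5 to 4.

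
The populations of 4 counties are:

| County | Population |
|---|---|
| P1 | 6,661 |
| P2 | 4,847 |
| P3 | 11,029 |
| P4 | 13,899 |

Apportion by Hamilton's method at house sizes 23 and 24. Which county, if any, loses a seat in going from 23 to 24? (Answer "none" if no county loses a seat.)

none

At 23 seats: P1 4, P2 3, P3 7, P4 9.
At 24 seats: P1 5, P2 3, P3 7, P4 9.
No county's allocation decreased.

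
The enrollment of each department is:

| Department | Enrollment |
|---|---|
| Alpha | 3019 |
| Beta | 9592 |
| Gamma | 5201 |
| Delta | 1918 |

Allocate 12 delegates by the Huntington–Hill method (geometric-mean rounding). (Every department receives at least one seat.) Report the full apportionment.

With divisor 1626: modified quotas Alpha 1.857, Beta 5.899, Gamma 3.199, Delta 1.180.
Geometric-mean thresholds: Alpha √(1·2)=1.414, Beta √(5·6)=5.477, Gamma √(3·4)=3.464, Delta √(1·2)=1.414.
Each quota rounded against its threshold gives Alpha 2, Beta 6, Gamma 3, Delta 1 (total 12).

Alpha 2; Beta 6; Gamma 3; Delta 1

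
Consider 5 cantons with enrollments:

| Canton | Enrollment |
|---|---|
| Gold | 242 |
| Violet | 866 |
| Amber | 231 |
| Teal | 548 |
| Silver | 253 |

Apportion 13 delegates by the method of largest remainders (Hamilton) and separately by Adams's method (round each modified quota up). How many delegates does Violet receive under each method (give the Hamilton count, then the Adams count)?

5 and 4

Hamilton: Gold 2, Violet 5, Amber 1, Teal 3, Silver 2.
Adams: Gold 2, Violet 4, Amber 2, Teal 3, Silver 2.
Violet gets 5 under Hamilton and 4 under Adams.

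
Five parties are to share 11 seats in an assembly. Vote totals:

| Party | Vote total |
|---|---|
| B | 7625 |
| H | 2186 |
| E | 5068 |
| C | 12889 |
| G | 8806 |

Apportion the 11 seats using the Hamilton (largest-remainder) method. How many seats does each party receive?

B 2, H 1, E 1, C 4, G 3

Total 36574; standard divisor 36574/11 ≈ 3324.909.
Standard quotas: B 2.2933, H 0.6575, E 1.5243, C 3.8765, G 2.6485.
Lower quotas: B 2, H 0, E 1, C 3, G 2 (sum 8, leaving 3 seats).
Remainders in descending order: C 0.8765, H 0.6575, G 0.6485, E 0.5243, B 0.2933.
Largest remainders: C, H, G receive the extra seats.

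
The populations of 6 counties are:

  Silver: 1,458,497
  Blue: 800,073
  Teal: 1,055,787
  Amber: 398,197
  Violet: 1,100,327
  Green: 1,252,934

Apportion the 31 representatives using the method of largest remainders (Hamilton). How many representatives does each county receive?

The standard divisor is 6065815/31 ≈ 195671.452.
Standard quotas: Silver 7.4538, Blue 4.0889, Teal 5.3957, Amber 2.0350, Violet 5.6233, Green 6.4033.
Lower quotas: Silver 7, Blue 4, Teal 5, Amber 2, Violet 5, Green 6 (sum 29, leaving 2 seats).
Remainders in descending order: Violet 0.6233, Silver 0.4538, Green 0.4033, Teal 0.3957, Blue 0.0889, Amber 0.0350.
Largest remainders: Violet, Silver receive the extra seats.

Silver 8, Blue 4, Teal 5, Amber 2, Violet 6, Green 6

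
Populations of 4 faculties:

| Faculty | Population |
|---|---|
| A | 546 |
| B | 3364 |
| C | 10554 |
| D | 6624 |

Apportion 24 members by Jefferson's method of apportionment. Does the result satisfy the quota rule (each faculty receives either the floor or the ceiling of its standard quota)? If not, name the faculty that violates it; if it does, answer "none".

Standard quotas: A 0.621, B 3.829, C 12.011, D 7.539.
Jefferson allocation: A 0, B 4, C 12, D 8.
Every allocation lies between the lower and upper quota.

none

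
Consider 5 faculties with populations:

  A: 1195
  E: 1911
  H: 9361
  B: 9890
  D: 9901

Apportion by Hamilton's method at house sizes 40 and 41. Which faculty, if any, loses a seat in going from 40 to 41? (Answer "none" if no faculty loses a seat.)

A

At 40 seats: A 2, E 2, H 12, B 12, D 12.
At 41 seats: A 1, E 2, H 12, B 13, D 13.
A drops from 2 to 1.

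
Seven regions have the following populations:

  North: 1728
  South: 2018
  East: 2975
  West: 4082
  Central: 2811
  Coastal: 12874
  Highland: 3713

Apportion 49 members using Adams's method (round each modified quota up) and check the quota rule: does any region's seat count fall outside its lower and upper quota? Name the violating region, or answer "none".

none

Standard quotas: North 2.804, South 3.274, East 4.827, West 6.623, Central 4.561, Coastal 20.888, Highland 6.024.
Adams allocation: North 3, South 3, East 5, West 7, Central 5, Coastal 20, Highland 6.
Every allocation lies between the lower and upper quota.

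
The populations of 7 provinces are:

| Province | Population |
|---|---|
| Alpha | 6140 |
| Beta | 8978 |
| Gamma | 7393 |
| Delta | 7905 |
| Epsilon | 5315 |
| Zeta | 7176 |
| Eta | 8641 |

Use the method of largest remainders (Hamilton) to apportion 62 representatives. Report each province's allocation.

Standard divisor: 51548 ÷ 62 ≈ 831.419.
Standard quotas: Alpha 7.3850, Beta 10.7984, Gamma 8.8920, Delta 9.5078, Epsilon 6.3927, Zeta 8.6310, Eta 10.3931.
Lower quotas: Alpha 7, Beta 10, Gamma 8, Delta 9, Epsilon 6, Zeta 8, Eta 10 (sum 58, leaving 4 seats).
Remainders in descending order: Gamma 0.8920, Beta 0.7984, Zeta 0.6310, Delta 0.5078, Eta 0.3931, Epsilon 0.3927, Alpha 0.3850.
The surplus seats go to Gamma, Beta, Zeta, Delta.

Alpha: 7, Beta: 11, Gamma: 9, Delta: 10, Epsilon: 6, Zeta: 9, Eta: 10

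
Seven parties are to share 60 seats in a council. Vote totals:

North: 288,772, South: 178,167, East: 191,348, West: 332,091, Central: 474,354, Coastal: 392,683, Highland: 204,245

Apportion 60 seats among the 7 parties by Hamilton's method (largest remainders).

North 8, South 5, East 6, West 10, Central 14, Coastal 11, Highland 6

Total 2061660; standard divisor 2061660/60 = 34361.
Standard quotas: North 8.4041, South 5.1852, East 5.5688, West 9.6648, Central 13.8050, Coastal 11.4282, Highland 5.9441.
Lower quotas: North 8, South 5, East 5, West 9, Central 13, Coastal 11, Highland 5 (sum 56, leaving 4 seats).
Remainders in descending order: Highland 0.9441, Central 0.8050, West 0.6648, East 0.5688, Coastal 0.4282, North 0.4041, South 0.1852.
Largest remainders: Highland, Central, West, East receive the extra seats.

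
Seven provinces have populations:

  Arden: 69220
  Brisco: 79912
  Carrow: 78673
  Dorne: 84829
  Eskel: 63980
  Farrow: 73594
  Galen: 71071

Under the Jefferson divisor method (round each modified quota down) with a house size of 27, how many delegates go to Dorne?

Standard divisor 521279/27 ≈ 19306.63; standard quotas: Arden 3.585, Brisco 4.139, Carrow 4.075, Dorne 4.394, Eskel 3.314, Farrow 3.812, Galen 3.681.
Rounding down gives 3, 4, 4, 4, 3, 3, 3 = 24 seats, so the divisor must be adjusted.
With modified divisor 17100: modified quotas Arden 4.048, Brisco 4.673, Carrow 4.601, Dorne 4.961, Eskel 3.742, Farrow 4.304, Galen 4.156.
Rounding down: Arden 4, Brisco 4, Carrow 4, Dorne 4, Eskel 3, Farrow 4, Galen 4 (total 27).
Dorne receives 4.

4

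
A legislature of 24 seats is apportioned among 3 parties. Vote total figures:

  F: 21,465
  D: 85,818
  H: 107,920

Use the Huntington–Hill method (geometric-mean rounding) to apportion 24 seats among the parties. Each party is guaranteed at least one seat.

F: 2; D: 10; H: 12

With divisor 8905: modified quotas F 2.410, D 9.637, H 12.119.
Geometric-mean thresholds: F √(2·3)=2.449, D √(9·10)=9.487, H √(12·13)=12.490.
Each quota rounded against its threshold gives F 2, D 10, H 12 (total 24).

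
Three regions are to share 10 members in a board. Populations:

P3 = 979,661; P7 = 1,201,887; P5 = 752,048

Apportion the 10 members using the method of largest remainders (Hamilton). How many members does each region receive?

Standard divisor: 2933596 ÷ 10 ≈ 293359.6.
Standard quotas: P3 3.3395, P7 4.0970, P5 2.5636.
Lower quotas: P3 3, P7 4, P5 2 (sum 9, leaving 1 seat).
Remainders in descending order: P5 0.5636, P3 0.3395, P7 0.0970.
The surplus seat goes to P5.

P3 3, P7 4, P5 3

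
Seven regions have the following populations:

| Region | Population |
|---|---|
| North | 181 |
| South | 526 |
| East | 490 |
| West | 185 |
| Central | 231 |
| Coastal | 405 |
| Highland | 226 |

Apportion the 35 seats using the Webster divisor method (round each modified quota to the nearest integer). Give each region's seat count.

North 3, South 8, East 8, West 3, Central 4, Coastal 6, Highland 3

Standard divisor 2244/35 ≈ 64.114; standard quotas: North 2.823, South 8.204, East 7.643, West 2.885, Central 3.603, Coastal 6.317, Highland 3.525.
Rounding to the nearest integer gives 3, 8, 8, 3, 4, 6, 4 = 36 seats, so the divisor must be adjusted.
With modified divisor 65: modified quotas North 2.785, South 8.092, East 7.538, West 2.846, Central 3.554, Coastal 6.231, Highland 3.477.
Rounding to the nearest integer: North 3, South 8, East 8, West 3, Central 4, Coastal 6, Highland 3 (total 35).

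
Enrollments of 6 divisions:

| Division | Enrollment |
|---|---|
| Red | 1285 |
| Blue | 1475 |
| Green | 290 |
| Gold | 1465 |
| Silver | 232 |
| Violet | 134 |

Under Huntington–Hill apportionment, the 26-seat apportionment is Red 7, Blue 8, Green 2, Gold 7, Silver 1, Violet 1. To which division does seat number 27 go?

Priority for the next seat is population ÷ (√(s·(s+1))).
Priorities: Red 171.715, Blue 173.830, Green 118.392, Gold 195.769, Silver 164.049, Violet 94.752.
Highest priority: Gold.

Gold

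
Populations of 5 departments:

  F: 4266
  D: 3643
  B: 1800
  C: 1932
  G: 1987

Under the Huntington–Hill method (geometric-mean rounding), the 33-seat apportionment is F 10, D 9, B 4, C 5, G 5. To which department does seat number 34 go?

Priority for the next seat is population ÷ (√(s·(s+1))).
Priorities: F 406.747, D 384.006, B 402.492, C 352.733, G 362.775.
Highest priority: F.

F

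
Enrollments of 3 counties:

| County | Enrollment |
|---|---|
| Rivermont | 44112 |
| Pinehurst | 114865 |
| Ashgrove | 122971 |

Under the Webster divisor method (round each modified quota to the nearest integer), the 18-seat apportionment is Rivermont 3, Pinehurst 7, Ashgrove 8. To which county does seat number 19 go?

Priority for the next seat is population ÷ (current seats + 0.5).
Priorities: Rivermont 12603.429, Pinehurst 15315.333, Ashgrove 14467.176.
Highest priority: Pinehurst.

Pinehurst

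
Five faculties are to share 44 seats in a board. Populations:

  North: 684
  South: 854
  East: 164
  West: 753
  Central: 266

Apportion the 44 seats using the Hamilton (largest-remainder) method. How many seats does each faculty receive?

North: 11, South: 14, East: 3, West: 12, Central: 4

Total 2721; standard divisor 2721/44 ≈ 61.841.
Standard quotas: North 11.061, South 13.810, East 2.652, West 12.176, Central 4.301.
Lower quotas: North 11, South 13, East 2, West 12, Central 4 (sum 42, leaving 2 seats).
Remainders in descending order: South 0.810, East 0.652, Central 0.301, West 0.176, North 0.061.
The surplus seats go to South, East.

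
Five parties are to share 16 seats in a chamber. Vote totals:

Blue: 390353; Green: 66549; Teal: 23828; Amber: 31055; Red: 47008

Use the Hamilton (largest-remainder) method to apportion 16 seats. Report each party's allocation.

Blue 11; Green 2; Teal 1; Amber 1; Red 1

The standard divisor is 558793/16 ≈ 34924.562.
Standard quotas: Blue 11.1770, Green 1.9055, Teal 0.6823, Amber 0.8892, Red 1.3460.
Lower quotas: Blue 11, Green 1, Teal 0, Amber 0, Red 1 (sum 13, leaving 3 seats).
Remainders in descending order: Green 0.9055, Amber 0.8892, Teal 0.6823, Red 0.3460, Blue 0.1770.
The surplus seats go to Green, Amber, Teal.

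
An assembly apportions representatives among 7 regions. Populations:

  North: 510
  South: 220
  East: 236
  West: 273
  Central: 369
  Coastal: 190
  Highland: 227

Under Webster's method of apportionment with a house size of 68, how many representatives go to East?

Standard divisor 2025/68 ≈ 29.779; standard quotas: North 17.126, South 7.388, East 7.925, West 9.167, Central 12.391, Coastal 6.380, Highland 7.623.
Rounding to the nearest integer gives 17, 7, 8, 9, 12, 6, 8 = 67 seats, so the divisor must be adjusted.
With modified divisor 29.43: modified quotas North 17.329, South 7.475, East 8.019, West 9.276, Central 12.538, Coastal 6.456, Highland 7.713.
Rounding to the nearest integer: North 17, South 7, East 8, West 9, Central 13, Coastal 6, Highland 8 (total 68).
East receives 8.

8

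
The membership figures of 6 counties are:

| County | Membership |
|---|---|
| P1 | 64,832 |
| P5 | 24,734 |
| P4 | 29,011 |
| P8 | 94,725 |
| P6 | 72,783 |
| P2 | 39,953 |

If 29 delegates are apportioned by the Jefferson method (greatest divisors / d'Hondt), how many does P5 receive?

Standard divisor 326038/29 ≈ 11242.69; standard quotas: P1 5.767, P5 2.200, P4 2.580, P8 8.425, P6 6.474, P2 3.554.
Rounding down gives 5, 2, 2, 8, 6, 3 = 26 seats, so the divisor must be adjusted.
With modified divisor 10200: modified quotas P1 6.356, P5 2.425, P4 2.844, P8 9.287, P6 7.136, P2 3.917.
Rounding down: P1 6, P5 2, P4 2, P8 9, P6 7, P2 3 (total 29).
P5 receives 2.

2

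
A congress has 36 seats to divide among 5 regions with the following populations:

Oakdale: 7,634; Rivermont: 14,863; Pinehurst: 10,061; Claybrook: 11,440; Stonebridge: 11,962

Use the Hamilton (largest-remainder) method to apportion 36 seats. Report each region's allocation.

Oakdale: 5, Rivermont: 10, Pinehurst: 6, Claybrook: 7, Stonebridge: 8

The standard divisor is 55960/36 ≈ 1554.444.
Standard quotas: Oakdale 4.9111, Rivermont 9.5616, Pinehurst 6.4724, Claybrook 7.3595, Stonebridge 7.6954.
Lower quotas: Oakdale 4, Rivermont 9, Pinehurst 6, Claybrook 7, Stonebridge 7 (sum 33, leaving 3 seats).
Remainders in descending order: Oakdale 0.9111, Stonebridge 0.6954, Rivermont 0.5616, Pinehurst 0.4724, Claybrook 0.3595.
Largest remainders: Oakdale, Stonebridge, Rivermont receive the extra seats.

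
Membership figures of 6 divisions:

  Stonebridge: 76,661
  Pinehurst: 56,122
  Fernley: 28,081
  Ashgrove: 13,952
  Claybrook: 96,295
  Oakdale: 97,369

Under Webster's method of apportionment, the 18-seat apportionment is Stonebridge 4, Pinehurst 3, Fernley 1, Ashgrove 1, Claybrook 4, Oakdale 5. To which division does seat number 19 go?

Priority for the next seat is population ÷ (current seats + 0.5).
Priorities: Stonebridge 17035.778, Pinehurst 16034.857, Fernley 18720.667, Ashgrove 9301.333, Claybrook 21398.889, Oakdale 17703.455.
Highest priority: Claybrook.

Claybrook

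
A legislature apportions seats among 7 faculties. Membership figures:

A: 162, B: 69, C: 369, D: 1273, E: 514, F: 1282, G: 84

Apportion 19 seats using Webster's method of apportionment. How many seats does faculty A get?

1

Standard divisor 3753/19 ≈ 197.526; standard quotas: A 0.820, B 0.349, C 1.868, D 6.445, E 2.602, F 6.490, G 0.425.
Rounding to the nearest integer gives 1, 0, 2, 6, 3, 6, 0 = 18 seats, so the divisor must be adjusted.
With modified divisor 196.5: modified quotas A 0.824, B 0.351, C 1.878, D 6.478, E 2.616, F 6.524, G 0.427.
Rounding to the nearest integer: A 1, B 0, C 2, D 6, E 3, F 7, G 0 (total 19).
A receives 1.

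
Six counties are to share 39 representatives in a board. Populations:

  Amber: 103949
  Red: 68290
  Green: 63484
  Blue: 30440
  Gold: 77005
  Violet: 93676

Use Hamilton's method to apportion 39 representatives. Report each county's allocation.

Amber=9, Red=6, Green=6, Blue=3, Gold=7, Violet=8

Standard divisor: 436844 ÷ 39 ≈ 11201.128.
Standard quotas: Amber 9.2802, Red 6.0967, Green 5.6676, Blue 2.7176, Gold 6.8748, Violet 8.3631.
Lower quotas: Amber 9, Red 6, Green 5, Blue 2, Gold 6, Violet 8 (sum 36, leaving 3 seats).
Remainders in descending order: Gold 0.8748, Blue 0.7176, Green 0.6676, Violet 0.3631, Amber 0.2802, Red 0.0967.
Largest remainders: Gold, Blue, Green receive the extra seats.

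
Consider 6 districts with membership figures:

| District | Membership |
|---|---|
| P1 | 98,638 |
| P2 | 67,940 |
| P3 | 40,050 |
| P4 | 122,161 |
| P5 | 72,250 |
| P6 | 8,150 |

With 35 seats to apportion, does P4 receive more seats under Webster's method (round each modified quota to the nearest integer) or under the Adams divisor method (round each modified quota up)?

Webster: P1 8, P2 6, P3 3, P4 11, P5 6, P6 1.
Adams: P1 8, P2 6, P3 4, P4 10, P5 6, P6 1.
P4 gets 11 under Webster and 10 under Adams.

Webster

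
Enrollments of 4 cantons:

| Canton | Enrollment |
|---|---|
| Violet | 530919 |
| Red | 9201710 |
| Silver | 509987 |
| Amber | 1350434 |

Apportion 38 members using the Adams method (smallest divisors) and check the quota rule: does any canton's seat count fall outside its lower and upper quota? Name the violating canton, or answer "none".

Red

Standard quotas: Violet 1.740, Red 30.162, Silver 1.672, Amber 4.426.
Adams allocation: Violet 2, Red 29, Silver 2, Amber 5.
Red has quota 30.162 (lower 30, upper 31) but receives 29 — outside the quota interval.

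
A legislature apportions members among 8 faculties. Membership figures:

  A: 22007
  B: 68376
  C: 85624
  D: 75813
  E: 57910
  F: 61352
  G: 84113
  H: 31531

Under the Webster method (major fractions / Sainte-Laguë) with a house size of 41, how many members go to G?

7

Standard divisor 486726/41 ≈ 11871.366; standard quotas: A 1.854, B 5.760, C 7.213, D 6.386, E 4.878, F 5.168, G 7.085, H 2.656.
Rounding to the nearest integer gives A 2, B 6, C 7, D 6, E 5, F 5, G 7, H 3 — total 41, matching the house size, so no adjustment is needed.
G receives 7.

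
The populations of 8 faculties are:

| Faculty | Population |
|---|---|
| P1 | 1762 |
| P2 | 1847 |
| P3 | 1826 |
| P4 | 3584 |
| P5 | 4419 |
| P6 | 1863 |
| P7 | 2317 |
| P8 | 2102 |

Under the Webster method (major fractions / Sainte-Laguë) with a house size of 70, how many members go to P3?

Standard divisor 19720/70 ≈ 281.714; standard quotas: P1 6.255, P2 6.556, P3 6.482, P4 12.722, P5 15.686, P6 6.613, P7 8.225, P8 7.461.
Rounding to the nearest integer gives P1 6, P2 7, P3 6, P4 13, P5 16, P6 7, P7 8, P8 7 — total 70, matching the house size, so no adjustment is needed.
P3 receives 6.

6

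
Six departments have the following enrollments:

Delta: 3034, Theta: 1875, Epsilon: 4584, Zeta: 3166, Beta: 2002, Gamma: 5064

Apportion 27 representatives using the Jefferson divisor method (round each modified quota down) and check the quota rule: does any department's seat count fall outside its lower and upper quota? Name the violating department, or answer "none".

Standard quotas: Delta 4.153, Theta 2.567, Epsilon 6.275, Zeta 4.334, Beta 2.740, Gamma 6.932.
Jefferson allocation: Delta 4, Theta 2, Epsilon 7, Zeta 4, Beta 3, Gamma 7.
Every allocation lies between the lower and upper quota.

none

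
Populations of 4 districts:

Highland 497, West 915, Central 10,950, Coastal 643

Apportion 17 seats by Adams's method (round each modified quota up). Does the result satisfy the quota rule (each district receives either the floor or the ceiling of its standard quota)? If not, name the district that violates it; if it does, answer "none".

Standard quotas: Highland 0.650, West 1.196, Central 14.314, Coastal 0.841.
Adams allocation: Highland 1, West 2, Central 13, Coastal 1.
Central has quota 14.314 (lower 14, upper 15) but receives 13 — outside the quota interval.

Central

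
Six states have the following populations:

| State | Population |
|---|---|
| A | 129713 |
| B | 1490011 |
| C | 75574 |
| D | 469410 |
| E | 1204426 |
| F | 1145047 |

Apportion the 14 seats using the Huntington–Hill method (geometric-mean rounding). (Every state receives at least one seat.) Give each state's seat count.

With divisor 340432: modified quotas A 0.381, B 4.377, C 0.222, D 1.379, E 3.538, F 3.364.
Geometric-mean thresholds: A (min 1), B √(4·5)=4.472, C (min 1), D √(1·2)=1.414, E √(3·4)=3.464, F √(3·4)=3.464.
Each quota rounded against its threshold gives A 1, B 4, C 1, D 1, E 4, F 3 (total 14).

A: 1, B: 4, C: 1, D: 1, E: 4, F: 3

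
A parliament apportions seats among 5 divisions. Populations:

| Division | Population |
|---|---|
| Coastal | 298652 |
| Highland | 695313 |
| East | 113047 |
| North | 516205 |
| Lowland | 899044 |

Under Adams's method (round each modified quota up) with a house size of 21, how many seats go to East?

1

Standard divisor 2522261/21 ≈ 120107.667; standard quotas: Coastal 2.487, Highland 5.789, East 0.941, North 4.298, Lowland 7.485.
Rounding up gives 3, 6, 1, 5, 8 = 23 seats, so the divisor must be adjusted.
With modified divisor 134100: modified quotas Coastal 2.227, Highland 5.185, East 0.843, North 3.849, Lowland 6.704.
Rounding up: Coastal 3, Highland 6, East 1, North 4, Lowland 7 (total 21).
East receives 1.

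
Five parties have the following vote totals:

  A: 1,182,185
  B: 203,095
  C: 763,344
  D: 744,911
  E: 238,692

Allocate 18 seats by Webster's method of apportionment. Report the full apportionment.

A: 7, B: 1, C: 5, D: 4, E: 1

Standard divisor 3132227/18 ≈ 174012.611; standard quotas: A 6.794, B 1.167, C 4.387, D 4.281, E 1.372.
Rounding to the nearest integer gives 7, 1, 4, 4, 1 = 17 seats, so the divisor must be adjusted.
With modified divisor 167600: modified quotas A 7.054, B 1.212, C 4.555, D 4.445, E 1.424.
Rounding to the nearest integer: A 7, B 1, C 5, D 4, E 1 (total 18).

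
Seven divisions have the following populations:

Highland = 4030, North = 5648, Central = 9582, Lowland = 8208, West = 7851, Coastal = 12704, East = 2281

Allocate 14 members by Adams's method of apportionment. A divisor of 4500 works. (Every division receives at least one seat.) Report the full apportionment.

With modified divisor 4500: modified quotas Highland 0.896, North 1.255, Central 2.129, Lowland 1.824, West 1.745, Coastal 2.823, East 0.507.
Rounding up: Highland 1, North 2, Central 3, Lowland 2, West 2, Coastal 3, East 1 (total 14).

Highland: 1, North: 2, Central: 3, Lowland: 2, West: 2, Coastal: 3, East: 1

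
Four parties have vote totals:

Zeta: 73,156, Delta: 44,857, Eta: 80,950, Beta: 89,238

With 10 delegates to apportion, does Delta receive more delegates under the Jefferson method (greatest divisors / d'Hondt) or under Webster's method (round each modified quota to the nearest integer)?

Webster

Jefferson: Zeta 3, Delta 1, Eta 3, Beta 3.
Webster: Zeta 2, Delta 2, Eta 3, Beta 3.
Delta gets 1 under Jefferson and 2 under Webster.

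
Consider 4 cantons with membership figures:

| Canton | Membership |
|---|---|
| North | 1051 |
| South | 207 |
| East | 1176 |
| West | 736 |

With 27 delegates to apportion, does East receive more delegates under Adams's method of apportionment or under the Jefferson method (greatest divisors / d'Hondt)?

Jefferson

Adams: North 9, South 2, East 10, West 6.
Jefferson: North 9, South 1, East 11, West 6.
East gets 10 under Adams and 11 under Jefferson.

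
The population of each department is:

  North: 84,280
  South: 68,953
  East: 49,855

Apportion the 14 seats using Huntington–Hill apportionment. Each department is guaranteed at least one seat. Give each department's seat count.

With divisor 14890: modified quotas North 5.660, South 4.631, East 3.348.
Geometric-mean thresholds: North √(5·6)=5.477, South √(4·5)=4.472, East √(3·4)=3.464.
Each quota rounded against its threshold gives North 6, South 5, East 3 (total 14).

North 6, South 5, East 3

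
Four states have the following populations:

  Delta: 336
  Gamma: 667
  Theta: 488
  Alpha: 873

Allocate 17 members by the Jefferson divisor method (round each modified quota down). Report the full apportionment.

Standard divisor 2364/17 ≈ 139.059; standard quotas: Delta 2.416, Gamma 4.797, Theta 3.509, Alpha 6.278.
Rounding down gives 2, 4, 3, 6 = 15 seats, so the divisor must be adjusted.
With modified divisor 123: modified quotas Delta 2.732, Gamma 5.423, Theta 3.967, Alpha 7.098.
Rounding down: Delta 2, Gamma 5, Theta 3, Alpha 7 (total 17).

Delta: 2; Gamma: 5; Theta: 3; Alpha: 7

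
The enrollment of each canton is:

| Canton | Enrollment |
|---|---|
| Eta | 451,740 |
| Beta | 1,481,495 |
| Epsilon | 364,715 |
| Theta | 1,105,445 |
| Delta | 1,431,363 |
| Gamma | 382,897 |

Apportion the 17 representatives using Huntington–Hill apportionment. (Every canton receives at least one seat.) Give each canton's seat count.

Eta=2, Beta=5, Epsilon=1, Theta=3, Delta=5, Gamma=1

With divisor 319271: modified quotas Eta 1.415, Beta 4.640, Epsilon 1.142, Theta 3.462, Delta 4.483, Gamma 1.199.
Geometric-mean thresholds: Eta √(1·2)=1.414, Beta √(4·5)=4.472, Epsilon √(1·2)=1.414, Theta √(3·4)=3.464, Delta √(4·5)=4.472, Gamma √(1·2)=1.414.
Each quota rounded against its threshold gives Eta 2, Beta 5, Epsilon 1, Theta 3, Delta 5, Gamma 1 (total 17).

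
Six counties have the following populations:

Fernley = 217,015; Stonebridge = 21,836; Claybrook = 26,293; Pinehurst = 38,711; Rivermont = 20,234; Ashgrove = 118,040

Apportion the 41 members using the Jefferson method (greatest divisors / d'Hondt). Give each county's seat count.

Fernley: 21, Stonebridge: 2, Claybrook: 2, Pinehurst: 3, Rivermont: 2, Ashgrove: 11

Standard divisor 442129/41 ≈ 10783.634; standard quotas: Fernley 20.124, Stonebridge 2.025, Claybrook 2.438, Pinehurst 3.590, Rivermont 1.876, Ashgrove 10.946.
Rounding down gives 20, 2, 2, 3, 1, 10 = 38 seats, so the divisor must be adjusted.
With modified divisor 10000: modified quotas Fernley 21.701, Stonebridge 2.184, Claybrook 2.629, Pinehurst 3.871, Rivermont 2.023, Ashgrove 11.804.
Rounding down: Fernley 21, Stonebridge 2, Claybrook 2, Pinehurst 3, Rivermont 2, Ashgrove 11 (total 41).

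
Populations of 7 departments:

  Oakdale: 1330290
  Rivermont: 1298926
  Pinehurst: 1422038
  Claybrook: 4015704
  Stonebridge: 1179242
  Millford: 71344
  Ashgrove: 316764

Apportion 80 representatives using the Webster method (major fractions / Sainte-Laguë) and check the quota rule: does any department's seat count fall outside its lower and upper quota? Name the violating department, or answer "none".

Claybrook

Standard quotas: Oakdale 11.046, Rivermont 10.786, Pinehurst 11.808, Claybrook 33.345, Stonebridge 9.792, Millford 0.592, Ashgrove 2.630.
Webster allocation: Oakdale 11, Rivermont 11, Pinehurst 12, Claybrook 32, Stonebridge 10, Millford 1, Ashgrove 3.
Claybrook has quota 33.345 (lower 33, upper 34) but receives 32 — outside the quota interval.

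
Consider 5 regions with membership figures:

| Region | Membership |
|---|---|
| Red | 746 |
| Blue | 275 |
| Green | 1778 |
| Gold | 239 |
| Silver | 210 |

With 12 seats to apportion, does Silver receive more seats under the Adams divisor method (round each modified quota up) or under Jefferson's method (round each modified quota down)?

Adams: Red 3, Blue 1, Green 6, Gold 1, Silver 1.
Jefferson: Red 3, Blue 1, Green 7, Gold 1, Silver 0.
Silver gets 1 under Adams and 0 under Jefferson.

Adams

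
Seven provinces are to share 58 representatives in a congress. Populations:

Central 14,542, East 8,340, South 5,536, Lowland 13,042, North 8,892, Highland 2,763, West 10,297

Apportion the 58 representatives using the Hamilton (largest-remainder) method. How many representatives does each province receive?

Central 13, East 8, South 5, Lowland 12, North 8, Highland 3, West 9

Total 63412; standard divisor 63412/58 ≈ 1093.31.
Standard quotas: Central 13.3009, East 7.6282, South 5.0635, Lowland 11.9289, North 8.1331, Highland 2.5272, West 9.4182.
Lower quotas: Central 13, East 7, South 5, Lowland 11, North 8, Highland 2, West 9 (sum 55, leaving 3 seats).
Remainders in descending order: Lowland 0.9289, East 0.6282, Highland 0.5272, West 0.4182, Central 0.3009, North 0.1331, South 0.0635.
The surplus seats go to Lowland, East, Highland.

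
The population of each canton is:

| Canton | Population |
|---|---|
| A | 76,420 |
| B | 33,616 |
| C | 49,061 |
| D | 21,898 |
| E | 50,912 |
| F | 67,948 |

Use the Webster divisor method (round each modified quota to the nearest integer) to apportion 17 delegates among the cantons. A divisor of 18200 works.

A 4, B 2, C 3, D 1, E 3, F 4

With modified divisor 18200: modified quotas A 4.199, B 1.847, C 2.696, D 1.203, E 2.797, F 3.733.
Rounding to the nearest integer: A 4, B 2, C 3, D 1, E 3, F 4 (total 17).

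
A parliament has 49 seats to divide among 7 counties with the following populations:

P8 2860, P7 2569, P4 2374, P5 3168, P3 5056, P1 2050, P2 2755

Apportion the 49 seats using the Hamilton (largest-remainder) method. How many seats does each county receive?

Standard divisor: 20832 ÷ 49 ≈ 425.143.
Standard quotas: P8 6.7272, P7 6.0427, P4 5.5840, P5 7.4516, P3 11.8925, P1 4.8219, P2 6.4802.
Lower quotas: P8 6, P7 6, P4 5, P5 7, P3 11, P1 4, P2 6 (sum 45, leaving 4 seats).
Remainders in descending order: P3 0.8925, P1 0.8219, P8 0.7272, P4 0.5840, P2 0.4802, P5 0.4516, P7 0.0427.
Largest remainders: P3, P1, P8, P4 receive the extra seats.

P8: 7, P7: 6, P4: 6, P5: 7, P3: 12, P1: 5, P2: 6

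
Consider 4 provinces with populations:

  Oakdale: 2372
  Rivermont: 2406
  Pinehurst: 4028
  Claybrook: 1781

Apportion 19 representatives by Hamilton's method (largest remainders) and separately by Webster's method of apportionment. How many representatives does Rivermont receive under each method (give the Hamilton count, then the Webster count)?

5 and 4

Hamilton: Oakdale 4, Rivermont 5, Pinehurst 7, Claybrook 3.
Webster: Oakdale 4, Rivermont 4, Pinehurst 8, Claybrook 3.
Rivermont gets 5 under Hamilton and 4 under Webster.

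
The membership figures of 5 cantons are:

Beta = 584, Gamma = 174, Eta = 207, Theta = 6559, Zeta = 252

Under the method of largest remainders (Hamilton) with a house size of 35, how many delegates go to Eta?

1

Standard divisor: 7776 ÷ 35 ≈ 222.171.
Standard quotas: Beta 2.6286, Gamma 0.7832, Eta 0.9317, Theta 29.5222, Zeta 1.1343.
Lower quotas: Beta 2, Gamma 0, Eta 0, Theta 29, Zeta 1 (sum 32, leaving 3 seats).
Remainders in descending order: Eta 0.9317, Gamma 0.7832, Beta 0.6286, Theta 0.5222, Zeta 0.1343.
The surplus seats go to Eta, Gamma, Beta.
Eta receives 1.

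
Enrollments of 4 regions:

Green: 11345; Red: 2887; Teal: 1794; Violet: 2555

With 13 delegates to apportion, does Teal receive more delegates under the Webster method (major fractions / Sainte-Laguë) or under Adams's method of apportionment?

Adams

Webster: Green 8, Red 2, Teal 1, Violet 2.
Adams: Green 7, Red 2, Teal 2, Violet 2.
Teal gets 1 under Webster and 2 under Adams.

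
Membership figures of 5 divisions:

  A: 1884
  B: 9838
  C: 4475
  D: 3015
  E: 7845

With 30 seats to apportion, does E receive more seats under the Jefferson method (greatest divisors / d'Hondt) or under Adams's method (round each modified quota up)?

Jefferson: A 2, B 11, C 5, D 3, E 9.
Adams: A 2, B 11, C 5, D 4, E 8.
E gets 9 under Jefferson and 8 under Adams.

Jefferson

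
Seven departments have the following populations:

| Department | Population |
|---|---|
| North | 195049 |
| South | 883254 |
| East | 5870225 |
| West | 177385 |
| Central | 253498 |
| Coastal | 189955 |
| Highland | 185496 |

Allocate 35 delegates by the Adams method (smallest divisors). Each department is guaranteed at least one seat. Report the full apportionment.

Standard divisor 7754862/35 ≈ 221567.486; standard quotas: North 0.880, South 3.986, East 26.494, West 0.801, Central 1.144, Coastal 0.857, Highland 0.837.
Rounding up gives 1, 4, 27, 1, 2, 1, 1 = 37 seats, so the divisor must be adjusted.
With modified divisor 239700: modified quotas North 0.814, South 3.685, East 24.490, West 0.740, Central 1.058, Coastal 0.792, Highland 0.774.
Rounding up: North 1, South 4, East 25, West 1, Central 2, Coastal 1, Highland 1 (total 35).

North 1, South 4, East 25, West 1, Central 2, Coastal 1, Highland 1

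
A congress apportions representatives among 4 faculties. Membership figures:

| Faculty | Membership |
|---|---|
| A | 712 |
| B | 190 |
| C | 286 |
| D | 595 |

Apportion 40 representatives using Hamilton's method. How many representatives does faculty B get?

The standard divisor is 1783/40 ≈ 44.575.
Standard quotas: A 15.973, B 4.262, C 6.416, D 13.348.
Lower quotas: A 15, B 4, C 6, D 13 (sum 38, leaving 2 seats).
Remainders in descending order: A 0.973, C 0.416, D 0.348, B 0.262.
Largest remainders: A, C receive the extra seats.
B receives 4.

4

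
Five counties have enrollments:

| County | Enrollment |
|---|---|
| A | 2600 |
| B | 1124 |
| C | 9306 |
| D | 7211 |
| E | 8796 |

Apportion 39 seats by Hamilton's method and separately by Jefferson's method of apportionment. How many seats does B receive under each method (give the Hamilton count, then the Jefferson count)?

2 and 1

Hamilton: A 3, B 2, C 12, D 10, E 12.
Jefferson: A 3, B 1, C 13, D 10, E 12.
B gets 2 under Hamilton and 1 under Jefferson.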